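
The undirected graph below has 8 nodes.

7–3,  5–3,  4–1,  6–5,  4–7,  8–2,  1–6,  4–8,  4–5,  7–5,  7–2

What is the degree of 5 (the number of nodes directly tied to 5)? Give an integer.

5 is directly tied to 3, 4, 6, and 7. That is 4 neighbors, so the degree of 5 is 4.

4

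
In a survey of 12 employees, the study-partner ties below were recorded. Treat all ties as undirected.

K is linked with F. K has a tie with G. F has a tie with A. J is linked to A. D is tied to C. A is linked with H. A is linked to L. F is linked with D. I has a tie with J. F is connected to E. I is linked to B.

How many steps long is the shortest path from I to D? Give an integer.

One shortest route is I – J – A – F – D, which uses 4 edges, and at distance 3 from I we only reach {F, H, L}, which does not include D. So d(I,D) = 4.

4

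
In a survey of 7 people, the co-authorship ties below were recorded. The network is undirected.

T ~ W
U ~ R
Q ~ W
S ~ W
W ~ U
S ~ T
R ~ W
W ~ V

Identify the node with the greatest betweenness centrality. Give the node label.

Unnormalized betweenness of each node: Q:0, R:0, S:0, T:0, U:0, V:0, W:13.
W has the largest value, 13, making it the main broker — the node through which the most shortest paths run.

W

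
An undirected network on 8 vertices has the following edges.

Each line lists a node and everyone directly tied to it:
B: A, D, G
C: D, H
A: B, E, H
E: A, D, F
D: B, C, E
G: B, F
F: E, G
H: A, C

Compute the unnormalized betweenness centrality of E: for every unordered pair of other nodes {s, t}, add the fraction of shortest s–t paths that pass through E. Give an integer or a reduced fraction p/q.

9/2

Pairs whose geodesics pass through E — D–A: 1/2; D–F: 1; C–F: 1; H–F: 1; A–F: 1.
All other pairs contribute 0.
Summing the contributions gives betweenness(E) = 9/2.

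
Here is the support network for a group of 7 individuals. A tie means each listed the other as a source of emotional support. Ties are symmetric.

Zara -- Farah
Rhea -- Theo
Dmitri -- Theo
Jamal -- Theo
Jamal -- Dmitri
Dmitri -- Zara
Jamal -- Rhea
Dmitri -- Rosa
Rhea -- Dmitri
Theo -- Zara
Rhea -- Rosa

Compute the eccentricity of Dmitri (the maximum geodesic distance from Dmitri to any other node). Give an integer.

Distances from Dmitri: Farah:2, Jamal:1, Rhea:1, Rosa:1, Theo:1, Zara:1.
The largest is 2 (to Farah), so the eccentricity of Dmitri is 2.

2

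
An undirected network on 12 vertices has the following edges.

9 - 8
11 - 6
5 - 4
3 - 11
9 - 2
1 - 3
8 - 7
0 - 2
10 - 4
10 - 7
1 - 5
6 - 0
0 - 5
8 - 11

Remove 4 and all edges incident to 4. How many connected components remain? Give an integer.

4's neighbors (5 and 10) remain reachable from one another through other ties, so the rest of the network stays in one piece.

1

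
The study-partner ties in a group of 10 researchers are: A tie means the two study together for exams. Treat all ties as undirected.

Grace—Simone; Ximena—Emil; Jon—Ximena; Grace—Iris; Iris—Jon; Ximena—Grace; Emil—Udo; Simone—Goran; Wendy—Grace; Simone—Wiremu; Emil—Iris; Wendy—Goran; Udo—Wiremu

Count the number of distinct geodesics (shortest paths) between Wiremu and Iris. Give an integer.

The shortest distance is 3. The length-3 paths are: Wiremu–Udo–Emil–Iris; Wiremu–Simone–Grace–Iris.
That gives 2 distinct shortest paths.

2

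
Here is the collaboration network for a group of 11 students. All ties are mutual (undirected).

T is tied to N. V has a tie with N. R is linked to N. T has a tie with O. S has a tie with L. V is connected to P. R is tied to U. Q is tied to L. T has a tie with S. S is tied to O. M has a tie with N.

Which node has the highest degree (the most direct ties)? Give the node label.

Degrees — L:2, M:1, N:4, O:2, P:1, Q:1, R:2, S:3, T:3, U:1, V:2.
The maximum is 4, attained only by N.

N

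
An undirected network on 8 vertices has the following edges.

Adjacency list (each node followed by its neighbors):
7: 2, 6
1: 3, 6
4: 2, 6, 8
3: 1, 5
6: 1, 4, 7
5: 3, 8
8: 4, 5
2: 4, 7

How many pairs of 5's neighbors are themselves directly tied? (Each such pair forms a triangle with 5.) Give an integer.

5's neighbors are 3 and 8, but none of them are tied to each other, so no triangle contains 5.

0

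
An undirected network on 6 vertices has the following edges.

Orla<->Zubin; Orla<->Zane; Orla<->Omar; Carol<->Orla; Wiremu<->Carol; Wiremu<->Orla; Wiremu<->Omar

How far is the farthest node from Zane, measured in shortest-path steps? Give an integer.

Distances from Zane: Carol:2, Omar:2, Orla:1, Wiremu:2, Zubin:2.
The largest is 2 (to Wiremu, Omar, Carol, and Zubin), so the eccentricity of Zane is 2.

2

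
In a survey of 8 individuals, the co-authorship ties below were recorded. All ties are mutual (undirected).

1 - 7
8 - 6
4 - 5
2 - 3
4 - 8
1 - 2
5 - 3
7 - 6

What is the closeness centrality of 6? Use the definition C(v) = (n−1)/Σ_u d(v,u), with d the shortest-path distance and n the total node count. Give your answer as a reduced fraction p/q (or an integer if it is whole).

7/16

Distances from 6: 1:2, 2:3, 3:4, 4:2, 5:3, 7:1, 8:1. Sum = 16.
n = 8, so closeness = 7/16.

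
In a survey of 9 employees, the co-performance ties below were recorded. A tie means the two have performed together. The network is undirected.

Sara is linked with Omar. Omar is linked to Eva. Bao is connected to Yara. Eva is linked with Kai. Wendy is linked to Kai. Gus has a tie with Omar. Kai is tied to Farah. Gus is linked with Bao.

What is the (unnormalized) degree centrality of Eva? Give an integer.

Eva is directly tied to Kai and Omar. That is 2 neighbors, so the degree of Eva is 2.

2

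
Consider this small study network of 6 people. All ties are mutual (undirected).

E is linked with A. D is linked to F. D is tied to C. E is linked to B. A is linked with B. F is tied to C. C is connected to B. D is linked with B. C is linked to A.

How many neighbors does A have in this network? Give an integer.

A is directly tied to B, C, and E. That is 3 neighbors, so the degree of A is 3.

3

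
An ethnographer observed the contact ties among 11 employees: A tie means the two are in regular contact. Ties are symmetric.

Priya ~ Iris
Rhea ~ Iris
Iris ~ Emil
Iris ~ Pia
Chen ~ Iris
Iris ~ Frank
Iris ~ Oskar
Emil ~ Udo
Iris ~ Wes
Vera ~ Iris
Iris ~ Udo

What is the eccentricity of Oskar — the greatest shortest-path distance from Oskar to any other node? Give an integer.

Distances from Oskar: Chen:2, Emil:2, Frank:2, Iris:1, Pia:2, Priya:2, Rhea:2, Udo:2, Vera:2, Wes:2.
The largest is 2 (to Chen, Priya, Emil, Rhea, Wes, Pia, Frank, Udo, and Vera), so the eccentricity of Oskar is 2.

2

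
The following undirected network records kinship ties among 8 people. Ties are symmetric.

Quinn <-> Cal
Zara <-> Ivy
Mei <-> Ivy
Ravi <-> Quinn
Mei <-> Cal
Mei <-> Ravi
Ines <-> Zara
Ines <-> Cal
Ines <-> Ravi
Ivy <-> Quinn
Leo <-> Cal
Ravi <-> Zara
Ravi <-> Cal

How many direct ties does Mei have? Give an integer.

Mei is directly tied to Cal, Ivy, and Ravi. That is 3 neighbors, so the degree of Mei is 3.

3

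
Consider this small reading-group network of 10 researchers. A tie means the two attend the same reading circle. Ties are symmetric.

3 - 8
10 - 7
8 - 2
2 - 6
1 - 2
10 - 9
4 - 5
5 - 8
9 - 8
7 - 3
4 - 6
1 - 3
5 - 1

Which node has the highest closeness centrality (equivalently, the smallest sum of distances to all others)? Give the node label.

Farness (sum of distances to all others) for each node — 1:17, 2:17, 3:17, 4:22, 5:17, 6:22, 7:22, 8:14, 9:19, 10:23.
The smallest farness is 14, for 8, so 8 has the highest closeness.

8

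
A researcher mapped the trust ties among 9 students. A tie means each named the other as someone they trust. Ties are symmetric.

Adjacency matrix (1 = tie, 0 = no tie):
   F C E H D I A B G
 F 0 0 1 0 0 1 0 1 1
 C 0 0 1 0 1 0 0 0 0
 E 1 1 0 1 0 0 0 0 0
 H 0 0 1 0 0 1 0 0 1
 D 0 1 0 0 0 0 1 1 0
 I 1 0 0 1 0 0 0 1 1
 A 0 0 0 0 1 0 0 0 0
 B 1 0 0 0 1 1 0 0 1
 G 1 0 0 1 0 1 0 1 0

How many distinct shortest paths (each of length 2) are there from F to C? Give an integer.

The shortest distance is 2, and the only length-2 path is F–E–C. So there is exactly 1 shortest path.

1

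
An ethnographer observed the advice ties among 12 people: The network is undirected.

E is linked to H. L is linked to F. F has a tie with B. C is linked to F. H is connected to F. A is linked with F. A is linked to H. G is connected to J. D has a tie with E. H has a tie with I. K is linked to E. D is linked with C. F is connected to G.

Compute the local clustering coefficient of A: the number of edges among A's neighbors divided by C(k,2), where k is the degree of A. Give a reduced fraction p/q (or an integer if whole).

A's neighbors: F and H (k = 2).
Possible neighbor pairs: C(2,2) = 1. Edges among them: F–H → e = 1.
Clustering(A) = 1/1.

1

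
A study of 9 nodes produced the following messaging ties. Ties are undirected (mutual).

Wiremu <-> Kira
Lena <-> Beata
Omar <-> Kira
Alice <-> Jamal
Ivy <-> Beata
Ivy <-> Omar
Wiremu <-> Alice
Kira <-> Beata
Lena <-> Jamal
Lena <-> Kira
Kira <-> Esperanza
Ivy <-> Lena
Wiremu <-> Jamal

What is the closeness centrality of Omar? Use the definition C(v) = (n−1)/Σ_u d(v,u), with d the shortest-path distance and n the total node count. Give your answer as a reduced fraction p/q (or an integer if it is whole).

Distances from Omar: Alice:3, Beata:2, Esperanza:2, Ivy:1, Jamal:3, Kira:1, Lena:2, Wiremu:2. Sum = 16.
n = 9, so closeness = 8/16 = 1/2.

1/2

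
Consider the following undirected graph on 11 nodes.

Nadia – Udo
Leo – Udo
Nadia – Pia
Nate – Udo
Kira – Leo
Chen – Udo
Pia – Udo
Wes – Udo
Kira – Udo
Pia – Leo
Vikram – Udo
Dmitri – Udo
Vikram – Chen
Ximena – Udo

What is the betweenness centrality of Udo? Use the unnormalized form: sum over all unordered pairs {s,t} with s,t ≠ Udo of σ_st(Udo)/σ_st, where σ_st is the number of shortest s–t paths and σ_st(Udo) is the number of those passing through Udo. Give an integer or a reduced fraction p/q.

Pairs whose geodesics pass through Udo — Leo–Nate: 1; Leo–Vikram: 1; Leo–Nadia: 1/2; Leo–Dmitri: 1; Leo–Wes: 1; Leo–Ximena: 1; Leo–Chen: 1; Nate–Pia: 1; Nate–Vikram: 1; Nate–Kira: 1; Nate–Nadia: 1; Nate–Dmitri: 1; Nate–Wes: 1; Nate–Ximena: 1 … (+27 more pairs).
All other pairs contribute 0.
Summing the contributions gives betweenness(Udo) = 40.

40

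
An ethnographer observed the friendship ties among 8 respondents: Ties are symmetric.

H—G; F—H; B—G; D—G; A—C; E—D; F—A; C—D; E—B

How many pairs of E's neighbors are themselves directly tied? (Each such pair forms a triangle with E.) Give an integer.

0

E's neighbors are B and D, but none of them are tied to each other, so no triangle contains E.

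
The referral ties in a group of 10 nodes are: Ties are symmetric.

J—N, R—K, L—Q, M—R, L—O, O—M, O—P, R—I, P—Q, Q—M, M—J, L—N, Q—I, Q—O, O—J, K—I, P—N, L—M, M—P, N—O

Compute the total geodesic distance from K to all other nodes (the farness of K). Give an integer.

22

Distances from K: I:1, J:3, L:3, M:2, N:4, O:3, P:3, Q:2, R:1.
Sum = 1 + 3 + 3 + 2 + 4 + 3 + 3 + 2 + 1 = 22.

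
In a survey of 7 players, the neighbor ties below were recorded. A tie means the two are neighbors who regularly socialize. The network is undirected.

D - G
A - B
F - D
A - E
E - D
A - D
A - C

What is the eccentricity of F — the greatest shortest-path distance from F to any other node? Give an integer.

Distances from F: A:2, B:3, C:3, D:1, E:2, G:2.
The largest is 3 (to B and C), so the eccentricity of F is 3.

3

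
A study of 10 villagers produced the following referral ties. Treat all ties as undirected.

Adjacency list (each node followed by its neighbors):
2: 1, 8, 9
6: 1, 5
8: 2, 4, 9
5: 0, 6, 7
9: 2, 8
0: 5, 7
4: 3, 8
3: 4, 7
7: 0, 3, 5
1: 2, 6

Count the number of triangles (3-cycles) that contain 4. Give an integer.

0

4's neighbors are 3 and 8, but none of them are tied to each other, so no triangle contains 4.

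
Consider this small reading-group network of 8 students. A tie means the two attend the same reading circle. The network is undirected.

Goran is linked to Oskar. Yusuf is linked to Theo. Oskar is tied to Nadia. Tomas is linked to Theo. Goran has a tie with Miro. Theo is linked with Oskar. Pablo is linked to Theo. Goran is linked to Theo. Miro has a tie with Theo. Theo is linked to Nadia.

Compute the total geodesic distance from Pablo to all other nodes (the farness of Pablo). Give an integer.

Distances from Pablo: Goran:2, Miro:2, Nadia:2, Oskar:2, Theo:1, Tomas:2, Yusuf:2.
Sum = 2 + 2 + 2 + 2 + 1 + 2 + 2 = 13.

13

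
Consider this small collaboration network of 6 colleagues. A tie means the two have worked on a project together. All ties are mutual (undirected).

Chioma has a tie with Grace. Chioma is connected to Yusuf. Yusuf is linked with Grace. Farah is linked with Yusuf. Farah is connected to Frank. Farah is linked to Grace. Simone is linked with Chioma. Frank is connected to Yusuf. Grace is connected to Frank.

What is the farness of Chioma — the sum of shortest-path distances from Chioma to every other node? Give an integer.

7

Distances from Chioma: Farah:2, Frank:2, Grace:1, Simone:1, Yusuf:1.
Sum = 2 + 2 + 1 + 1 + 1 = 7.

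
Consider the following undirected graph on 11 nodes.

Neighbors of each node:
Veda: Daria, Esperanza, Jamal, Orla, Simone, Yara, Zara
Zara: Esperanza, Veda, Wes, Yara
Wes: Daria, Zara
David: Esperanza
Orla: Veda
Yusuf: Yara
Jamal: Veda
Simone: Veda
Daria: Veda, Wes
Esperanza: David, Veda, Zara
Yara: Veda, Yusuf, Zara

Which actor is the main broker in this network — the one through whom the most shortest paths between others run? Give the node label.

Veda

Unnormalized betweenness of each node: Daria:2, David:0, Esperanza:9, Jamal:0, Orla:0, Simone:0, Veda:61/2, Wes:1/2, Yara:9, Yusuf:0, Zara:8.
Veda has the largest value, 61/2, making it the main broker — the node through which the most shortest paths run.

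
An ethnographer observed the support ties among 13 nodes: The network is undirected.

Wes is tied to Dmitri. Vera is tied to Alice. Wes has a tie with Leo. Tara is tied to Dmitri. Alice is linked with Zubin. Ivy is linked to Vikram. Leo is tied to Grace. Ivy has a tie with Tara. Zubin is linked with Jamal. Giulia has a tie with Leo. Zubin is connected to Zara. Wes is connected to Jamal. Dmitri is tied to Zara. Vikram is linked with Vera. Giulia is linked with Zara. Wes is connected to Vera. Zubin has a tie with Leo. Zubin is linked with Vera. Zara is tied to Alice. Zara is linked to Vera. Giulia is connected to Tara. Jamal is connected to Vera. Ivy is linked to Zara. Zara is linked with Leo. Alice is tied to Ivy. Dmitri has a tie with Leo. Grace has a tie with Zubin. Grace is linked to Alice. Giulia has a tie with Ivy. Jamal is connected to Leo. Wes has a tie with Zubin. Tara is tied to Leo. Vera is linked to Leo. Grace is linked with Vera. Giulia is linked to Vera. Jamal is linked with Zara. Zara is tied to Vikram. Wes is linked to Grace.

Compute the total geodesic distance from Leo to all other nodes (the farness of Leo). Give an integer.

Distances from Leo: Alice:2, Dmitri:1, Giulia:1, Grace:1, Ivy:2, Jamal:1, Tara:1, Vera:1, Vikram:2, Wes:1, Zara:1, Zubin:1.
Sum = 2 + 1 + 1 + 1 + 2 + 1 + 1 + 1 + 2 + 1 + 1 + 1 = 15.

15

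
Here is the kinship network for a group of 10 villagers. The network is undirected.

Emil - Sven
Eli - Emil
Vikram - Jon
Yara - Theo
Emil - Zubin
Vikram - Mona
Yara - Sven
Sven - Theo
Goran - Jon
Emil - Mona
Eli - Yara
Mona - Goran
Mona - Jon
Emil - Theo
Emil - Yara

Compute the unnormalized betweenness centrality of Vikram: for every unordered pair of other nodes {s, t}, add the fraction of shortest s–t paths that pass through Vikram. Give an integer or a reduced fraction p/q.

No shortest path between any pair of other nodes passes through Vikram.
Summing the contributions gives betweenness(Vikram) = 0.

0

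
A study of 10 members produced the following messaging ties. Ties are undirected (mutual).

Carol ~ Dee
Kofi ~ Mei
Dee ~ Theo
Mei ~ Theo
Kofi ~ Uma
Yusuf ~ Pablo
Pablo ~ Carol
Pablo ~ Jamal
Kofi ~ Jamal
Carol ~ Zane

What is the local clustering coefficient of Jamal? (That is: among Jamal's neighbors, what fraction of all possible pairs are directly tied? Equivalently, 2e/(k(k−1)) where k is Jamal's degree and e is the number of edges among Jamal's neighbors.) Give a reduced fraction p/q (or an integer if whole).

Jamal's neighbors: Kofi and Pablo (k = 2).
Possible neighbor pairs: C(2,2) = 1. Edges among them: none → e = 0.
Clustering(Jamal) = 0/1.

0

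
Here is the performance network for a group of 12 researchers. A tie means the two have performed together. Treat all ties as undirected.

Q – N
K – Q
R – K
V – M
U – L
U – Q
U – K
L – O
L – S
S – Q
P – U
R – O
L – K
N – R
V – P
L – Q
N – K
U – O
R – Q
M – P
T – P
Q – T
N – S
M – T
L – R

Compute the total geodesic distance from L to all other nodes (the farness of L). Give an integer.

18

Distances from L: K:1, M:3, N:2, O:1, P:2, Q:1, R:1, S:1, T:2, U:1, V:3.
Sum = 1 + 3 + 2 + 1 + 2 + 1 + 1 + 1 + 2 + 1 + 3 = 18.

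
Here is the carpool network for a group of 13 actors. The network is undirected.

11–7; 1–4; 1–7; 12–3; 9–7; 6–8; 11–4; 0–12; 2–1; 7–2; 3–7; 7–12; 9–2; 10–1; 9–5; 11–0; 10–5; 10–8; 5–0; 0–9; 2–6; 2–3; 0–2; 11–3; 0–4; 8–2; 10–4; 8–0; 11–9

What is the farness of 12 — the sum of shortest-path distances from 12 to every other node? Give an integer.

23

Distances from 12: 0:1, 1:2, 2:2, 3:1, 4:2, 5:2, 6:3, 7:1, 8:2, 9:2, 10:3, 11:2.
Sum = 1 + 2 + 2 + 1 + 2 + 2 + 3 + 1 + 2 + 2 + 3 + 2 = 23.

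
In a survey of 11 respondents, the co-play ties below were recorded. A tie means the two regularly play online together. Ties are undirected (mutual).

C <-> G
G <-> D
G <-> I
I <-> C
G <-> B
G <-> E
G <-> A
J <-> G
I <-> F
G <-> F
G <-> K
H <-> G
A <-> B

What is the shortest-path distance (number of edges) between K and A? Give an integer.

One shortest route is K – G – A, which uses 2 edges, and K and A are not directly tied, so nothing shorter exists. So d(K,A) = 2.

2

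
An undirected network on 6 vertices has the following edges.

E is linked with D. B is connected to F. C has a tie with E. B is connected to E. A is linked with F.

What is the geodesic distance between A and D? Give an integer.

4

One shortest route is A – F – B – E – D, which uses 4 edges, and at distance 3 from A we only reach {E}, which does not include D. So d(A,D) = 4.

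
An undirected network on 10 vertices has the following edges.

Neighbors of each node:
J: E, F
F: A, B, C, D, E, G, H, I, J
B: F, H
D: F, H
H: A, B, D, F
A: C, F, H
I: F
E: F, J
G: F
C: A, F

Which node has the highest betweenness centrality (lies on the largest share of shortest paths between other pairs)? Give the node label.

F

Unnormalized betweenness of each node: A:1/2, B:0, C:0, D:0, E:0, F:29, G:0, H:3/2, I:0, J:0.
F has the largest value, 29, making it the main broker — the node through which the most shortest paths run.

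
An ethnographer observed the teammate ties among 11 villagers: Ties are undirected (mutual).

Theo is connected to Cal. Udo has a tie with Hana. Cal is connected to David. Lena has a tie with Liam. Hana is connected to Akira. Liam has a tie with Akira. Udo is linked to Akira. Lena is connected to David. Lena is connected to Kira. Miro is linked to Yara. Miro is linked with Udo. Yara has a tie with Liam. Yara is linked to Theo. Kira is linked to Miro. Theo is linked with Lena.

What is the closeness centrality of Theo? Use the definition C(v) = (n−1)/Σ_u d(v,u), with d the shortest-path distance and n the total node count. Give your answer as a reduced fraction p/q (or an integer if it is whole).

Distances from Theo: Akira:3, Cal:1, David:2, Hana:4, Kira:2, Lena:1, Liam:2, Miro:2, Udo:3, Yara:1. Sum = 21.
n = 11, so closeness = 10/21.

10/21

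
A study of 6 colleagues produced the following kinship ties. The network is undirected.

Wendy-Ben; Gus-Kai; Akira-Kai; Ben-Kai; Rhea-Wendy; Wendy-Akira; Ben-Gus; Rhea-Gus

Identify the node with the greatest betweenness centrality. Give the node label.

Unnormalized betweenness of each node: Akira:1/2, Ben:1, Gus:3/2, Kai:3/2, Rhea:1/2, Wendy:2.
Wendy has the largest value, 2, making it the main broker — the node through which the most shortest paths run.

Wendy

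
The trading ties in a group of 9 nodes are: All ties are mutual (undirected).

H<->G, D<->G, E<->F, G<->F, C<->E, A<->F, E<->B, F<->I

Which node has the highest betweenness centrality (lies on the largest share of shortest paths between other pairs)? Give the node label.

F

Unnormalized betweenness of each node: A:0, B:0, C:0, D:0, E:13, F:22, G:13, H:0, I:0.
F has the largest value, 22, making it the main broker — the node through which the most shortest paths run.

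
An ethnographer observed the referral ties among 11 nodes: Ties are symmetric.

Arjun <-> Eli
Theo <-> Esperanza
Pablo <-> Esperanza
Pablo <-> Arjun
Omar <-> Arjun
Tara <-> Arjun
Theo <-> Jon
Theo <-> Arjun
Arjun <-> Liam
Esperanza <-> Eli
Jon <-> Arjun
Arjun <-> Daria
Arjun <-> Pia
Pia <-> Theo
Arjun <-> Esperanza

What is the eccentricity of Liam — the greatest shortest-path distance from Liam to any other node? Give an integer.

Distances from Liam: Arjun:1, Daria:2, Eli:2, Esperanza:2, Jon:2, Omar:2, Pablo:2, Pia:2, Tara:2, Theo:2.
The largest is 2 (to Daria, Pablo, Jon, Theo, Tara, Omar, Pia, Eli, and Esperanza), so the eccentricity of Liam is 2.

2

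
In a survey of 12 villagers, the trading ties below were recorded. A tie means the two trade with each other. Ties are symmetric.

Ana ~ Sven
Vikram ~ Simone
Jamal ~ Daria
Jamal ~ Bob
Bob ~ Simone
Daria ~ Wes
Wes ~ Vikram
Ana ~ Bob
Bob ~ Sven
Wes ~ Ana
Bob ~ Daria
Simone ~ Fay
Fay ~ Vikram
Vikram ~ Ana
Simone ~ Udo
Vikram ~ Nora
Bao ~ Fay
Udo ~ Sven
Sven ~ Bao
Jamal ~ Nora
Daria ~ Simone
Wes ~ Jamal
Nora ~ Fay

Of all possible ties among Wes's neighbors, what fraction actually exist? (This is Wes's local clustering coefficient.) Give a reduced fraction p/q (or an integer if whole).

1/3

Wes's neighbors: Ana, Daria, Jamal, and Vikram (k = 4).
Possible neighbor pairs: C(4,2) = 6. Edges among them: Ana–Vikram, Daria–Jamal → e = 2.
Clustering(Wes) = 2/6 = 1/3.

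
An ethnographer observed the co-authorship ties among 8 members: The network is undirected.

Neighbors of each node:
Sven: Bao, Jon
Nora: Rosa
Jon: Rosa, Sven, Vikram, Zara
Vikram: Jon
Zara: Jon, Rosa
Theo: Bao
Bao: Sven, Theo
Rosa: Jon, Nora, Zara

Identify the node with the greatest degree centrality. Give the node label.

Degrees — Bao:2, Jon:4, Nora:1, Rosa:3, Sven:2, Theo:1, Vikram:1, Zara:2.
The maximum is 4, attained only by Jon.

Jon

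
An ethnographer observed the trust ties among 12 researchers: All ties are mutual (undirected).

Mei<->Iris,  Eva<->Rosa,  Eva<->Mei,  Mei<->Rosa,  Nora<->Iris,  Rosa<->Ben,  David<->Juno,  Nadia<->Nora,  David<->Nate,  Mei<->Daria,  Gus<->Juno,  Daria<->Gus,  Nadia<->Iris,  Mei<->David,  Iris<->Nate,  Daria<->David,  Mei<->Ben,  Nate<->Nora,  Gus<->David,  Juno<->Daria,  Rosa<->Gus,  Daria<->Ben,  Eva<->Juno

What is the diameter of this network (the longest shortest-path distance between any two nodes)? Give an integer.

Eccentricity of each node (its greatest distance to any other): Ben:3, Daria:3, David:3, Eva:3, Gus:4, Iris:3, Juno:4, Mei:2, Nadia:4, Nate:3, Nora:3, Rosa:3.
The maximum eccentricity is 4, realized for instance by the pair Nadia–Juno via Nadia – Iris – Mei – Daria – Juno. So the diameter is 4.

4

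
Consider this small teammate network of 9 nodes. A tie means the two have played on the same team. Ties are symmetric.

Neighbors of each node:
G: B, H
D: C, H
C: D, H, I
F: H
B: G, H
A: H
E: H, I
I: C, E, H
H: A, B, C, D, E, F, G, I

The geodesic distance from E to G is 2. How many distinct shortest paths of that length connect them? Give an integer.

The shortest distance is 2, and the only length-2 path is E–H–G. So there is exactly 1 shortest path.

1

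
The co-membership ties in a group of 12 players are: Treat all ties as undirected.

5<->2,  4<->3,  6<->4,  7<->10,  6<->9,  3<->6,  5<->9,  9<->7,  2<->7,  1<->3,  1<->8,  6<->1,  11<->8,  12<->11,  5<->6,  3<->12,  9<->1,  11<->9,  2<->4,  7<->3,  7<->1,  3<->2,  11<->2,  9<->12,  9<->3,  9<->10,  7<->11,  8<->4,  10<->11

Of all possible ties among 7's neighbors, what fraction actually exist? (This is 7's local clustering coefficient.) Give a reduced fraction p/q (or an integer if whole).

7's neighbors: 1, 2, 3, 9, 10, and 11 (k = 6).
Possible neighbor pairs: C(6,2) = 15. Edges among them: 1–3, 1–9, 2–3, 2–11, 3–9, 9–10, 9–11, 10–11 → e = 8.
Clustering(7) = 8/15.

8/15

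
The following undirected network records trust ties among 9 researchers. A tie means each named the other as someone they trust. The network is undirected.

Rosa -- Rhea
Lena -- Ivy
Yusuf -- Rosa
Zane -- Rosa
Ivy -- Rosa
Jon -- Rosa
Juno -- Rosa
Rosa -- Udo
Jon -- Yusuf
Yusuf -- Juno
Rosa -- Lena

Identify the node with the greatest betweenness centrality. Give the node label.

Unnormalized betweenness of each node: Ivy:0, Jon:0, Juno:0, Lena:0, Rhea:0, Rosa:49/2, Udo:0, Yusuf:1/2, Zane:0.
Rosa has the largest value, 49/2, making it the main broker — the node through which the most shortest paths run.

Rosa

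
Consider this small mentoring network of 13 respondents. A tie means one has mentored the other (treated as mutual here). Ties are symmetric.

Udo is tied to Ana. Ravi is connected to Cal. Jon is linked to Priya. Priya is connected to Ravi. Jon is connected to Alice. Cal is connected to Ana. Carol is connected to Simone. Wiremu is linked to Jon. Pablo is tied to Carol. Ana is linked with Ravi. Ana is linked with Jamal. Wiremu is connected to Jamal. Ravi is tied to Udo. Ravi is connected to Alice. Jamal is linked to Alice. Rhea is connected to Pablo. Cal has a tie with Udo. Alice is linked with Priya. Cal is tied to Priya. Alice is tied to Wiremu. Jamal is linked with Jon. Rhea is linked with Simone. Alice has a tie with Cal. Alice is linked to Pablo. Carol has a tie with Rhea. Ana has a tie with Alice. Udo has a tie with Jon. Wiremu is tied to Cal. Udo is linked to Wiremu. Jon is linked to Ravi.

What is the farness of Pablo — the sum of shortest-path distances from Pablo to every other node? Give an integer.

Distances from Pablo: Alice:1, Ana:2, Cal:2, Carol:1, Jamal:2, Jon:2, Priya:2, Ravi:2, Rhea:1, Simone:2, Udo:3, Wiremu:2.
Sum = 1 + 2 + 2 + 1 + 2 + 2 + 2 + 2 + 1 + 2 + 3 + 2 = 22.

22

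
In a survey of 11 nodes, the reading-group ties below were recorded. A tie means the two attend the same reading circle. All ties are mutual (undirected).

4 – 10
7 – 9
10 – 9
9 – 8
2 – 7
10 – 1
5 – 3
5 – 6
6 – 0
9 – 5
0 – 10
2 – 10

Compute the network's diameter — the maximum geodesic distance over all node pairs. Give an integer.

Eccentricity of each node (its greatest distance to any other): 0:3, 1:4, 2:4, 3:4, 4:4, 5:3, 6:3, 7:3, 8:3, 9:2, 10:3.
The maximum eccentricity is 4, realized for instance by the pair 4–3 via 4 – 10 – 9 – 5 – 3. So the diameter is 4.

4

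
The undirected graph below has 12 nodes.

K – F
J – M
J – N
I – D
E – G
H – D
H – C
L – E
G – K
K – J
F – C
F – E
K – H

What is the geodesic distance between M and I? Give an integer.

One shortest route is M – J – K – H – D – I, which uses 5 edges, and at distance 4 from M we only reach {C, D, E}, which does not include I. So d(M,I) = 5.

5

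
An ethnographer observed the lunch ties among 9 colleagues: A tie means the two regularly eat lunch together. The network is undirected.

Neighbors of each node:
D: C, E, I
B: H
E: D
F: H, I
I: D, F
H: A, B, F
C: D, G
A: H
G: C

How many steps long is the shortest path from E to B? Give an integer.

5

One shortest route is E – D – I – F – H – B, which uses 5 edges, and at distance 4 from E we only reach {H}, which does not include B. So d(E,B) = 5.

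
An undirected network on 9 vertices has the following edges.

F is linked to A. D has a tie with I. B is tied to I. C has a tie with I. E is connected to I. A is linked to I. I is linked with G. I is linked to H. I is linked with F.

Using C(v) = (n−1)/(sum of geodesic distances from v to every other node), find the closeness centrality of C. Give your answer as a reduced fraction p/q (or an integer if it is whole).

Distances from C: A:2, B:2, D:2, E:2, F:2, G:2, H:2, I:1. Sum = 15.
n = 9, so closeness = 8/15.

8/15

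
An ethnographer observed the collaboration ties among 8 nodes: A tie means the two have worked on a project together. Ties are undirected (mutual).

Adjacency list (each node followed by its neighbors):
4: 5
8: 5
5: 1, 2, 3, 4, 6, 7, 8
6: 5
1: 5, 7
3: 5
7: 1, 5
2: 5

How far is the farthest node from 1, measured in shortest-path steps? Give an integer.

Distances from 1: 2:2, 3:2, 4:2, 5:1, 6:2, 7:1, 8:2.
The largest is 2 (to 8, 4, 6, 3, and 2), so the eccentricity of 1 is 2.

2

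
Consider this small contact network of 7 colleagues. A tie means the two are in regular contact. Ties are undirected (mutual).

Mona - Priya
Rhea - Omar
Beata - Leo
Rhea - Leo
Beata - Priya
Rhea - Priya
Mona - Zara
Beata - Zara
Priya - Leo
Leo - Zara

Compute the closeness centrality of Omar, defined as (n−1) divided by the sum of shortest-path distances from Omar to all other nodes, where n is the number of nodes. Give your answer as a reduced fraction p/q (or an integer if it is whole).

Distances from Omar: Beata:3, Leo:2, Mona:3, Priya:2, Rhea:1, Zara:3. Sum = 14.
n = 7, so closeness = 6/14 = 3/7.

3/7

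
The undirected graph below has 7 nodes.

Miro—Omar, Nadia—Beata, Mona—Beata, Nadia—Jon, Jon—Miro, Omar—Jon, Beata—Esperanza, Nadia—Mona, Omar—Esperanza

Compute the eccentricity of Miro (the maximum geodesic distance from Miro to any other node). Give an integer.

3

Distances from Miro: Beata:3, Esperanza:2, Jon:1, Mona:3, Nadia:2, Omar:1.
The largest is 3 (to Beata and Mona), so the eccentricity of Miro is 3.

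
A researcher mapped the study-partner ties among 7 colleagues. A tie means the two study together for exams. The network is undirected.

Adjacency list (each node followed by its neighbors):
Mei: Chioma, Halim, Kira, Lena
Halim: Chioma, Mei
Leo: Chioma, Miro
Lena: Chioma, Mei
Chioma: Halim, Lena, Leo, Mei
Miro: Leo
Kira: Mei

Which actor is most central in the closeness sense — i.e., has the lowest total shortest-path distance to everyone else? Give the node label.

Farness (sum of distances to all others) for each node — Chioma:8, Halim:11, Kira:14, Lena:11, Leo:11, Mei:9, Miro:16.
The smallest farness is 8, for Chioma, so Chioma has the highest closeness.

Chioma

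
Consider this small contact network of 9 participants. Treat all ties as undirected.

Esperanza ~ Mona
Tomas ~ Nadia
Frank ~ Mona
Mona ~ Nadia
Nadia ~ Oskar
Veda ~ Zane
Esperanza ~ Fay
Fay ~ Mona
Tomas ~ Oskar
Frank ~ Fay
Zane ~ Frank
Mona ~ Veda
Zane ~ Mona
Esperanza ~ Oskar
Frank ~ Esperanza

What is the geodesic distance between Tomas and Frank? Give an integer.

3

One shortest route is Tomas – Nadia – Mona – Frank, which uses 3 edges, and at distance 2 from Tomas we only reach {Esperanza, Mona}, which does not include Frank. So d(Tomas,Frank) = 3.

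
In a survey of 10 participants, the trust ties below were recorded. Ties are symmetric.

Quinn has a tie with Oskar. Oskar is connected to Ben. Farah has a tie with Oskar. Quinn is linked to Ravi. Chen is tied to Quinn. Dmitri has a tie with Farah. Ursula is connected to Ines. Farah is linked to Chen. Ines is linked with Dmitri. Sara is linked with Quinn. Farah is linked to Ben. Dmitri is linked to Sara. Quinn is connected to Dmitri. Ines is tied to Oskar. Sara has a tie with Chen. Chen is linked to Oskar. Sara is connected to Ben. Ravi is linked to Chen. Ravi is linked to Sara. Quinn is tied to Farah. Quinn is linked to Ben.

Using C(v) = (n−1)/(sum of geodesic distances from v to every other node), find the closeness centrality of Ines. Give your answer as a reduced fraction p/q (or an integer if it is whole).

Distances from Ines: Ben:2, Chen:2, Dmitri:1, Farah:2, Oskar:1, Quinn:2, Ravi:3, Sara:2, Ursula:1. Sum = 16.
n = 10, so closeness = 9/16.

9/16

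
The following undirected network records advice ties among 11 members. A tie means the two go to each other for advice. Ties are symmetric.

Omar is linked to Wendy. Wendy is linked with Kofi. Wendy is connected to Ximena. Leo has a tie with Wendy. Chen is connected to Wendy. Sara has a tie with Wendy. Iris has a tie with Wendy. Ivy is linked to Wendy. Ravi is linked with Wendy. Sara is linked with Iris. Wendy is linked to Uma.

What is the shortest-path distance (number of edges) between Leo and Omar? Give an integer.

One shortest route is Leo – Wendy – Omar, which uses 2 edges, and Leo and Omar are not directly tied, so nothing shorter exists. So d(Leo,Omar) = 2.

2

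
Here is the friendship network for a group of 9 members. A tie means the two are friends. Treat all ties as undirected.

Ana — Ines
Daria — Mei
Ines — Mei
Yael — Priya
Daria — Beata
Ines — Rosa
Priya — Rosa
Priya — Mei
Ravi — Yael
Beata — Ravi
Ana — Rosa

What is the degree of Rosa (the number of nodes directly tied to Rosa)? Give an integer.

Rosa is directly tied to Ana, Ines, and Priya. That is 3 neighbors, so the degree of Rosa is 3.

3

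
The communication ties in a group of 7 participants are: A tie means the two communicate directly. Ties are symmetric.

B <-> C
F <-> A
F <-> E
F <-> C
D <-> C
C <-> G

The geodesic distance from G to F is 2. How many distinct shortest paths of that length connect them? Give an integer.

1

The shortest distance is 2, and the only length-2 path is G–C–F. So there is exactly 1 shortest path.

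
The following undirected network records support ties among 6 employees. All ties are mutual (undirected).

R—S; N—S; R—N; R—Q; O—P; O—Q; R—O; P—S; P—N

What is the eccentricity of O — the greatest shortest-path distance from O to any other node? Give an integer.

Distances from O: N:2, P:1, Q:1, R:1, S:2.
The largest is 2 (to N and S), so the eccentricity of O is 2.

2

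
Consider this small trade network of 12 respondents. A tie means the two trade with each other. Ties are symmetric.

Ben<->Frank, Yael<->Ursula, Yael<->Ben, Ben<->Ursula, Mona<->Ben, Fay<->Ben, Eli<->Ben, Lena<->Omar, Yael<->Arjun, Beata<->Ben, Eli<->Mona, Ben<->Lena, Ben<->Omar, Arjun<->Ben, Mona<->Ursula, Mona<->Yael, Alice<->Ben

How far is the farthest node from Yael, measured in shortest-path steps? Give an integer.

Distances from Yael: Alice:2, Arjun:1, Beata:2, Ben:1, Eli:2, Fay:2, Frank:2, Lena:2, Mona:1, Omar:2, Ursula:1.
The largest is 2 (to Fay, Frank, Eli, Alice, Beata, Lena, and Omar), so the eccentricity of Yael is 2.

2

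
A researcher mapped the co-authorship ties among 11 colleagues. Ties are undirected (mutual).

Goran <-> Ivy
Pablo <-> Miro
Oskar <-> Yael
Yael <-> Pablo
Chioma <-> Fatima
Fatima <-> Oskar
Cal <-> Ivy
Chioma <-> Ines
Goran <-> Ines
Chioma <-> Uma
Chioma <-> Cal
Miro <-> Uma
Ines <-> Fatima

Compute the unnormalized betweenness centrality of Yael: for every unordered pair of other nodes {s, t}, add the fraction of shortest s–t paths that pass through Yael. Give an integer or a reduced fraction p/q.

4

Pairs whose geodesics pass through Yael — Oskar–Pablo: 1; Oskar–Miro: 1; Pablo–Goran: 1/2; Pablo–Ines: 1/2; Pablo–Fatima: 1.
All other pairs contribute 0.
Summing the contributions gives betweenness(Yael) = 4.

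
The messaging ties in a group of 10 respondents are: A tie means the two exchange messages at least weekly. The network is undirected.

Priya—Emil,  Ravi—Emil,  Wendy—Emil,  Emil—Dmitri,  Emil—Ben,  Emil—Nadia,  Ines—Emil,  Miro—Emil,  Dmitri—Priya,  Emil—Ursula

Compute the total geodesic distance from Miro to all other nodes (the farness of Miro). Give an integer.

17

Distances from Miro: Ben:2, Dmitri:2, Emil:1, Ines:2, Nadia:2, Priya:2, Ravi:2, Ursula:2, Wendy:2.
Sum = 2 + 2 + 1 + 2 + 2 + 2 + 2 + 2 + 2 = 17.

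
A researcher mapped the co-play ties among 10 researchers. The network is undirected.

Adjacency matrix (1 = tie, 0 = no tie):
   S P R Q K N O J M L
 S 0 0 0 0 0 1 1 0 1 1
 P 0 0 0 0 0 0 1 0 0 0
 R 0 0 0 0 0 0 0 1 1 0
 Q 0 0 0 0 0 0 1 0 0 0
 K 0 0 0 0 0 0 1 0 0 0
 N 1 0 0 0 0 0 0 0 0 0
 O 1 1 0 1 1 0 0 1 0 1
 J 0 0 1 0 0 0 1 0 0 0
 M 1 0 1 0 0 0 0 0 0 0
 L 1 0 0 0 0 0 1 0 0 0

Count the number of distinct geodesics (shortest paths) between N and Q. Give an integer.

The shortest distance is 3, and the only length-3 path is N–S–O–Q. So there is exactly 1 shortest path.

1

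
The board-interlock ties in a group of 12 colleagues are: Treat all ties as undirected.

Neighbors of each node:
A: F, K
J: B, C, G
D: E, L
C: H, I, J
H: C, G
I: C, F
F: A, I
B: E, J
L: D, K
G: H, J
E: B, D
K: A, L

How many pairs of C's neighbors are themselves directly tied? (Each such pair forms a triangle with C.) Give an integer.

0

C's neighbors are H, I, and J, but none of them are tied to each other, so no triangle contains C.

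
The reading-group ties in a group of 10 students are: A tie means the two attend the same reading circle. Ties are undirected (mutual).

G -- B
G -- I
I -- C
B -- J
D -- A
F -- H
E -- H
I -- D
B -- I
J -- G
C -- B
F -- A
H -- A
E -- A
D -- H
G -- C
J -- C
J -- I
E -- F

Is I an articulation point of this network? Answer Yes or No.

Yes

Removing I leaves {A, D, E, F, and H} with no path to {B, C, G, and J}, so the network splits into 2 components. I is a cut vertex.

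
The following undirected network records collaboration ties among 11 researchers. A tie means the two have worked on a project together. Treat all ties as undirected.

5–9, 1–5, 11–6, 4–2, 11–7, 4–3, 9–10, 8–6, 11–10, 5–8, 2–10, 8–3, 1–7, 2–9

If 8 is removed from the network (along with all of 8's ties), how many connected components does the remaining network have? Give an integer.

8's neighbors (3, 5, and 6) remain reachable from one another through other ties, so the rest of the network stays in one piece.

1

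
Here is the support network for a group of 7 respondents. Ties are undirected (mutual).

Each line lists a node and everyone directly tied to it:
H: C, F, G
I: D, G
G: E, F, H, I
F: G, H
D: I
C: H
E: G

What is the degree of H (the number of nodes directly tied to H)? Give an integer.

H is directly tied to C, F, and G. That is 3 neighbors, so the degree of H is 3.

3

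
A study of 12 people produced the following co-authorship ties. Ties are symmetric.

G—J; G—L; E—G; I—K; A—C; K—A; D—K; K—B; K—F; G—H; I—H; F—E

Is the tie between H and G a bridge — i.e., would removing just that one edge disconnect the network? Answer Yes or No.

No

Even without that edge, H still reaches G via H – I – K – F – E – G, so the network stays connected. Not a bridge.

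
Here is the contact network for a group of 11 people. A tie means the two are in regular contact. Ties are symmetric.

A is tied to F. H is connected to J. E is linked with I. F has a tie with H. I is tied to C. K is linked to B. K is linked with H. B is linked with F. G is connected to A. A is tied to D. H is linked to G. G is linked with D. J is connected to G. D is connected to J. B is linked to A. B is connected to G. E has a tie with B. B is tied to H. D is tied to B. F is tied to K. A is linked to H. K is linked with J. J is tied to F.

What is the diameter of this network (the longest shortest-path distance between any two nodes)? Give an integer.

Eccentricity of each node (its greatest distance to any other): A:4, B:3, C:5, D:4, E:3, F:4, G:4, H:4, I:4, J:5, K:4.
The maximum eccentricity is 5, realized for instance by the pair J–C via J – K – B – E – I – C. So the diameter is 5.

5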